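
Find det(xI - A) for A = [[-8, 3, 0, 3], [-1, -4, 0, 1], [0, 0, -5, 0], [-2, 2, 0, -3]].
xI - A = [[x + 8, -3, 0, -3], [1, x + 4, 0, -1], [0, 0, x + 5, 0], [2, -2, 0, x + 3]].

Expanding det(xI - A) along the first row:
det(xI - A) = + (x + 8)·det([[x + 4, 0, -1], [0, x + 5, 0], [-2, 0, x + 3]]) - (-3)·det([[1, 0, -1], [0, x + 5, 0], [2, 0, x + 3]]) + (0)·det([[1, x + 4, -1], [0, 0, 0], [2, -2, x + 3]]) - (-3)·det([[1, x + 4, 0], [0, 0, x + 5], [2, -2, 0]]).

Evaluating gives χ_A(x) = x^4 + 20x^3 + 150x^2 + 500x + 625 = (x + 5)^4.

χ_A(x) = (x + 5)^4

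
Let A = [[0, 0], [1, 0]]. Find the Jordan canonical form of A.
The characteristic polynomial is det(xI - A) = x^2, so the eigenvalues are 0 (algebraic multiplicity 2).

For λ = 0: rank(A) = 1, rank(A^2) = 0. The eigenspace has dimension 2 - 1 = 1, so there is 1 Jordan block; the rank sequence gives block sizes [2].

Assembling the blocks gives the Jordan form J above.

J = [[0, 1], [0, 0]]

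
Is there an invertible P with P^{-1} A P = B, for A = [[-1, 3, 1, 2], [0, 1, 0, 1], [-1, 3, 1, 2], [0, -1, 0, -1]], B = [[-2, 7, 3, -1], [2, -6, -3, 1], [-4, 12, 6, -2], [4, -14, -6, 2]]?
Yes.

Two matrices over a field are similar if and only if they have the same invariant factors.

Both A and B have characteristic polynomial x^4 and minimal polynomial x^3. Computing further, both have invariant factors x, x^3. Hence A and B are similar.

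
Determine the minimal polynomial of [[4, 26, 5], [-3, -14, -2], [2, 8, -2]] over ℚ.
m_A(x) = (x + 4)^3

The characteristic polynomial factors as (x + 4)^3. The minimal polynomial is ∏(x - λ)^{k_λ} where k_λ is the size of the largest Jordan block at λ.

For λ = -4: rank(A + 4I) = 2, and the largest Jordan block has size 3 (the smallest k with rank((A + 4I)^k) = rank((A + 4I)^(k+1))).

So m_A(x) = (x + 4)^3.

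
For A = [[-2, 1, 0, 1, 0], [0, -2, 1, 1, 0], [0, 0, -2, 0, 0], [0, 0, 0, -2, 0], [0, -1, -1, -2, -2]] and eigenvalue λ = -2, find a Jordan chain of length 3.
v_1 = [[0, 0, 1, 0, 2]]^T, v_2 = [[0, 1, 0, 0, -1]]^T, v_3 = [[1, 0, 0, 0, -1]]^T

We seek v_1 ∈ ker((A + 2I)^3) \ ker((A + 2I)^2), then set v_{i+1} = (A + 2I) v_i.

One such chain is v_1 = [[0, 0, 1, 0, 2]]^T, v_2 = [[0, 1, 0, 0, -1]]^T, v_3 = [[1, 0, 0, 0, -1]]^T. Check: (A + 2I) v_3 = [[0, 0, 0, 0, 0]]^T = 0.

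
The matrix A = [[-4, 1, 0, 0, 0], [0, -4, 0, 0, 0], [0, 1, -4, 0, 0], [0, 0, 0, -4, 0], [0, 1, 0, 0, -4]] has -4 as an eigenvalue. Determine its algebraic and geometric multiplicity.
algebraic multiplicity 5, geometric multiplicity 4

The characteristic polynomial is (x + 4)^5, so the factor x + 4 appears with exponent 5: the algebraic multiplicity is 5.

rank(A + 4I) = 1, so the eigenspace has dimension 5 - 1 = 4: the geometric multiplicity is 4.

Since 4 < 5, A is not diagonalizable.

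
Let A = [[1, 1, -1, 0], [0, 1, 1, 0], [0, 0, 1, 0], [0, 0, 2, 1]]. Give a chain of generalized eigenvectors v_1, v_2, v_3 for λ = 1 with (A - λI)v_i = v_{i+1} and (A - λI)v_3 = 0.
v_1 = [[1, 0, 1, 0]]^T, v_2 = [[-1, 1, 0, 2]]^T, v_3 = [[1, 0, 0, 0]]^T

We seek v_1 ∈ ker((A - I)^3) \ ker((A - I)^2), then set v_{i+1} = (A - I) v_i.

One such chain is v_1 = [[1, 0, 1, 0]]^T, v_2 = [[-1, 1, 0, 2]]^T, v_3 = [[1, 0, 0, 0]]^T. Check: (A - I) v_3 = [[0, 0, 0, 0]]^T = 0.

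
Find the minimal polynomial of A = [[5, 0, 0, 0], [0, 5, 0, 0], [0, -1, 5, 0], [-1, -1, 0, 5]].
The characteristic polynomial factors as (x - 5)^4. The minimal polynomial is ∏(x - λ)^{k_λ} where k_λ is the size of the largest Jordan block at λ.

For λ = 5: rank(A - 5I) = 2, and the largest Jordan block has size 2 (the smallest k with rank((A - 5I)^k) = rank((A - 5I)^(k+1))).

So m_A(x) = (x - 5)^2.

m_A(x) = (x - 5)^2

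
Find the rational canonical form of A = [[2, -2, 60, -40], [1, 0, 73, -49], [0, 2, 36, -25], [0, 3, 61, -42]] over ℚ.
R = [[0, 0, 0, 12], [1, 0, 0, -13], [0, 1, 0, -4], [0, 0, 1, -4]]

The invariant factors of A (the non-unit diagonal entries of the Smith normal form of xI - A over ℚ[x]) are (x + 4)(x^3 + 4x - 3), each dividing the next. The characteristic polynomial is their product, (x + 4)(x^3 + 4x - 3).

The rational canonical form is the block-diagonal matrix of companion matrices C(f_i):
R = [[0, 0, 0, 12], [1, 0, 0, -13], [0, 1, 0, -4], [0, 0, 1, -4]].

Note the characteristic polynomial does not split into linear factors over ℚ, so A has no Jordan form over ℚ; the rational canonical form exists over any field.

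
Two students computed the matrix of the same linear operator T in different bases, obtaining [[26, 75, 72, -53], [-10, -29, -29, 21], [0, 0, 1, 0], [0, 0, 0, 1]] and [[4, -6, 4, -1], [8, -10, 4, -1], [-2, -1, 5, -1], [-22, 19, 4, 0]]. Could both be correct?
Yes.

Two matrices over a field are similar if and only if they have the same invariant factors.

Both A and B have characteristic polynomial (x - 1)^3(x + 4) and minimal polynomial (x - 1)^2(x + 4). Computing further, both have invariant factors x - 1, (x - 1)^2(x + 4). Hence A and B are similar.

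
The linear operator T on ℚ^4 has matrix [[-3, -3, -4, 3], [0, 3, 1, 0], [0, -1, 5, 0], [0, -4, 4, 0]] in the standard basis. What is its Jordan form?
The characteristic polynomial is det(xI - A) = x(x - 4)^2(x + 3), so the eigenvalues are -3 (algebraic multiplicity 1), 0 (algebraic multiplicity 1), 4 (algebraic multiplicity 2).

For λ = -3: algebraic multiplicity 1 gives one 1×1 block.

For λ = 0: algebraic multiplicity 1 gives one 1×1 block.

For λ = 4: rank(A - 4I) = 3, rank((A - 4I)^2) = 2. The eigenspace has dimension 4 - 3 = 1, so there is 1 Jordan block; the rank sequence gives block sizes [2].

Assembling the blocks gives the Jordan form J above.

J = [[-3, 0, 0, 0], [0, 0, 0, 0], [0, 0, 4, 1], [0, 0, 0, 4]]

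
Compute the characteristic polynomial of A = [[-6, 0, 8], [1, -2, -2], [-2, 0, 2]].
xI - A = [[x + 6, 0, -8], [-1, x + 2, 2], [2, 0, x - 2]].

Expanding det(xI - A) along the first row:
det(xI - A) = + (x + 6)·det([[x + 2, 2], [0, x - 2]]) - (0)·det([[-1, 2], [2, x - 2]]) + (-8)·det([[-1, x + 2], [2, 0]]).

Evaluating gives χ_A(x) = x^3 + 6x^2 + 12x + 8 = (x + 2)^3.

χ_A(x) = (x + 2)^3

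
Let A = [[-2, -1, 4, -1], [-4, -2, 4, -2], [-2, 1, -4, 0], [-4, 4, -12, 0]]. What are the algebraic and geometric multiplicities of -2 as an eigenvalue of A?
algebraic multiplicity 4, geometric multiplicity 2

The characteristic polynomial is (x + 2)^4, so the factor x + 2 appears with exponent 4: the algebraic multiplicity is 4.

rank(A + 2I) = 2, so the eigenspace has dimension 4 - 2 = 2: the geometric multiplicity is 2.

Since 2 < 4, A is not diagonalizable.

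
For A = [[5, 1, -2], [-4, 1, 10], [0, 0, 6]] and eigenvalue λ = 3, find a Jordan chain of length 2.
v_1 = [[0, 1, 0]]^T, v_2 = [[1, -2, 0]]^T

We seek v_1 ∈ ker((A - 3I)^2) \ ker(A - 3I), then set v_{i+1} = (A - 3I) v_i.

One such chain is v_1 = [[0, 1, 0]]^T, v_2 = [[1, -2, 0]]^T. Check: (A - 3I) v_2 = [[0, 0, 0]]^T = 0.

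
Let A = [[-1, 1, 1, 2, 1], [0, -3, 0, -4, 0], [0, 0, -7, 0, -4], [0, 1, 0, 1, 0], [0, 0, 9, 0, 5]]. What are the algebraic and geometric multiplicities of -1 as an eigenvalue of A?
The characteristic polynomial is (x + 1)^5, so the factor x + 1 appears with exponent 5: the algebraic multiplicity is 5.

rank(A + I) = 3, so the eigenspace has dimension 5 - 3 = 2: the geometric multiplicity is 2.

Since 2 < 5, A is not diagonalizable.

algebraic multiplicity 5, geometric multiplicity 2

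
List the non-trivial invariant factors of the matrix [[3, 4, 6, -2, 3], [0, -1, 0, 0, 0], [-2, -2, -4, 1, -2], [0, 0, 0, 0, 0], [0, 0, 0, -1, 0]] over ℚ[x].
x(x + 1), x^2(x + 1)

The Jordan structure of A has elementary divisors (x + 1), (x + 1), x^2, x. Arranging the block sizes at each eigenvalue in decreasing order and taking row products gives the invariant factors.

Invariant factors (smallest first, each dividing the next): x(x + 1), x^2(x + 1).

Check: the last factor x^2(x + 1) is the minimal polynomial, and the product x^3(x + 1)^2 is the characteristic polynomial.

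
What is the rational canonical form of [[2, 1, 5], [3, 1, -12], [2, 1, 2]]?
R = [[0, 0, 3], [1, 0, -7], [0, 1, 5]]

The invariant factors of A (the non-unit diagonal entries of the Smith normal form of xI - A over ℚ[x]) are (x - 3)(x - 1)^2, each dividing the next. The characteristic polynomial is their product, (x - 3)(x - 1)^2.

The rational canonical form is the block-diagonal matrix of companion matrices C(f_i):
R = [[0, 0, 3], [1, 0, -7], [0, 1, 5]].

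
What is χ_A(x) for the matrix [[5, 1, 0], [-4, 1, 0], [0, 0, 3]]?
χ_A(x) = (x - 3)^3

xI - A = [[x - 5, -1, 0], [4, x - 1, 0], [0, 0, x - 3]].

Expanding det(xI - A) along the first row:
det(xI - A) = + (x - 5)·det([[x - 1, 0], [0, x - 3]]) - (-1)·det([[4, 0], [0, x - 3]]) + (0)·det([[4, x - 1], [0, 0]]).

Evaluating gives χ_A(x) = x^3 - 9x^2 + 27x - 27 = (x - 3)^3.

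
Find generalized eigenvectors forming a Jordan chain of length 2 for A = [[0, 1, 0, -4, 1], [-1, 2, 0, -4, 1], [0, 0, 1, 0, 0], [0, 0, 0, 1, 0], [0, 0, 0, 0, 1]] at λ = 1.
v_1 = [[0, 1, 0, 0, 0]]^T, v_2 = [[1, 1, 0, 0, 0]]^T

We seek v_1 ∈ ker((A - I)^2) \ ker(A - I), then set v_{i+1} = (A - I) v_i.

One such chain is v_1 = [[0, 1, 0, 0, 0]]^T, v_2 = [[1, 1, 0, 0, 0]]^T. Check: (A - I) v_2 = [[0, 0, 0, 0, 0]]^T = 0.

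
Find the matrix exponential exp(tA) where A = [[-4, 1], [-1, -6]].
A has Jordan form J = [[-5, 1], [0, -5]] with A = PJP^{-1}, so e^{tA} = P e^{tJ} P^{-1}.

For a Jordan block J_k(λ), e^{tJ_k(λ)} = e^{λt} · (I + tN + t^2 N^2/2! + ... + t^{k-1} N^{k-1}/(k-1)!) where N is the nilpotent superdiagonal part.

Assembling the blocks and conjugating back gives the entries of e^{tA} as shown above.

e^{tA} = [[(t + 1)*e^{-5*t}, t*e^{-5*t}], [-t*e^{-5*t}, (1 - t)*e^{-5*t}]]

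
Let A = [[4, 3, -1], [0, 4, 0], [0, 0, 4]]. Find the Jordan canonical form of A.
J = [[4, 1, 0], [0, 4, 0], [0, 0, 4]]

The characteristic polynomial is det(xI - A) = (x - 4)^3, so the eigenvalues are 4 (algebraic multiplicity 3).

For λ = 4: rank(A - 4I) = 1, rank((A - 4I)^2) = 0. The eigenspace has dimension 3 - 1 = 2, so there are 2 Jordan blocks; the rank sequence gives block sizes [2, 1].

Assembling the blocks gives the Jordan form J above.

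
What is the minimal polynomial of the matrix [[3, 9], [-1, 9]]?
The characteristic polynomial factors as (x - 6)^2. The minimal polynomial is ∏(x - λ)^{k_λ} where k_λ is the size of the largest Jordan block at λ.

For λ = 6: rank(A - 6I) = 1, and the largest Jordan block has size 2 (the smallest k with rank((A - 6I)^k) = rank((A - 6I)^(k+1))).

So m_A(x) = (x - 6)^2.

m_A(x) = (x - 6)^2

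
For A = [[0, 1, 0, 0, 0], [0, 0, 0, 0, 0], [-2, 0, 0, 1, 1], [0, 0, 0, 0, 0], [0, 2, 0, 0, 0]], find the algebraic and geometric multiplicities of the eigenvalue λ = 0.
algebraic multiplicity 5, geometric multiplicity 3

The characteristic polynomial is x^5, so the factor x appears with exponent 5: the algebraic multiplicity is 5.

rank(A) = 2, so the eigenspace has dimension 5 - 2 = 3: the geometric multiplicity is 3.

Since 3 < 5, A is not diagonalizable.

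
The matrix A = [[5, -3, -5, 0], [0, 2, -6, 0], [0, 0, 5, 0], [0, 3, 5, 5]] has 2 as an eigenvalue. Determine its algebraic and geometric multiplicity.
algebraic multiplicity 1, geometric multiplicity 1

The characteristic polynomial is (x - 5)^3(x - 2), so the factor x - 2 appears with exponent 1: the algebraic multiplicity is 1.

rank(A - 2I) = 3, so the eigenspace has dimension 4 - 3 = 1: the geometric multiplicity is 1.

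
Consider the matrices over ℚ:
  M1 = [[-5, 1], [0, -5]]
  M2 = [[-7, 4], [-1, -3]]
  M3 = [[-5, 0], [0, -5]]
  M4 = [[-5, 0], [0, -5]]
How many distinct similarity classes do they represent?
2 classes: {M1, M2}, {M3, M4}

Characteristic polynomials: χ_{M1} = (x + 5)^2, χ_{M2} = (x + 5)^2, χ_{M3} = (x + 5)^2, χ_{M4} = (x + 5)^2.

{M1, M2}: invariant factors (x + 5)^2.

{M3, M4}: invariant factors x + 5, x + 5.

Matrices are similar if and only if their invariant-factor lists agree; the partition into similarity classes is {M1, M2}, {M3, M4}.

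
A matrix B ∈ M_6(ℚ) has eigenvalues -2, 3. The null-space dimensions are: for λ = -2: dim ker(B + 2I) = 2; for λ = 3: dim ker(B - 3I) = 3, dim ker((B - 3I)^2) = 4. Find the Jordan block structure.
Jordan blocks: (-2, 1), (-2, 1), (3, 2), (3, 1), (3, 1)

λ = -2: successive nullity increments [2] count blocks of size ≥ k; block sizes are [1, 1].
λ = 3: successive nullity increments [3, 1] count blocks of size ≥ k; block sizes are [2, 1, 1].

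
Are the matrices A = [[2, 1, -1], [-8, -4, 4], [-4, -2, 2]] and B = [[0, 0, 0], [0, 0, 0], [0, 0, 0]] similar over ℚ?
No.

Both have characteristic polynomial x^3, but the minimal polynomial of A is x^2 while the minimal polynomial of B is x. The minimal polynomial is a similarity invariant, so A and B are not similar.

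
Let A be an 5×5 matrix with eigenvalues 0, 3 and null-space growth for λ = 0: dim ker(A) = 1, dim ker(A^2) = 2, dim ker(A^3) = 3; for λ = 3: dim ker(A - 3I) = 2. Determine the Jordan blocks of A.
λ = 0: successive nullity increments [1, 1, 1] count blocks of size ≥ k; block sizes are [3].
λ = 3: successive nullity increments [2] count blocks of size ≥ k; block sizes are [1, 1].

Jordan blocks: (0, 3), (3, 1), (3, 1)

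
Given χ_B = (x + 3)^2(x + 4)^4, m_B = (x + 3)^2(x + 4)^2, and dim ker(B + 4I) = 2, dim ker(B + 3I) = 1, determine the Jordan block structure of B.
λ = -4: algebraic multiplicity 4 (exponent in χ_B), largest block size 2 (exponent in m_B), 2 blocks (geometric multiplicity). These force block sizes [2, 2].
λ = -3: algebraic multiplicity 2 (exponent in χ_B), largest block size 2 (exponent in m_B), 1 block (geometric multiplicity). This forces block sizes [2].

Jordan blocks: (-4, 2), (-4, 2), (-3, 2)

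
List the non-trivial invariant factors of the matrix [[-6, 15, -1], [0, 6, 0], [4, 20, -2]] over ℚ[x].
The Jordan structure of A has elementary divisors (x + 4)^2, (x - 6). Arranging the block sizes at each eigenvalue in decreasing order and taking row products gives the invariant factors.

Invariant factors (smallest first, each dividing the next): (x - 6)(x + 4)^2.

Check: the last factor (x - 6)(x + 4)^2 is the minimal polynomial, and the product (x - 6)(x + 4)^2 is the characteristic polynomial.

(x - 6)(x + 4)^2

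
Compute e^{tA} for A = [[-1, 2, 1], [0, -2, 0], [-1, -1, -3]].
e^{tA} = [[(t + 1)*e^{-2*t}, t*(t + 4)*e^{-2*t}/2, t*e^{-2*t}], [0, e^{-2*t}, 0], [-t*e^{-2*t}, t*(-t - 2)*e^{-2*t}/2, (1 - t)*e^{-2*t}]]

A has Jordan form J = [[-2, 1, 0], [0, -2, 1], [0, 0, -2]] with A = PJP^{-1}, so e^{tA} = P e^{tJ} P^{-1}.

For a Jordan block J_k(λ), e^{tJ_k(λ)} = e^{λt} · (I + tN + t^2 N^2/2! + ... + t^{k-1} N^{k-1}/(k-1)!) where N is the nilpotent superdiagonal part.

Assembling the blocks and conjugating back gives the entries of e^{tA} as shown above.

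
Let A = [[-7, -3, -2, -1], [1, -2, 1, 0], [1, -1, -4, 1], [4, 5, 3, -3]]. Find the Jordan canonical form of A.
The characteristic polynomial is det(xI - A) = (x + 4)^4, so the eigenvalues are -4 (algebraic multiplicity 4).

For λ = -4: rank(A + 4I) = 2, rank((A + 4I)^2) = 0. The eigenspace has dimension 4 - 2 = 2, so there are 2 Jordan blocks; the rank sequence gives block sizes [2, 2].

Assembling the blocks gives the Jordan form J above.

J = [[-4, 1, 0, 0], [0, -4, 0, 0], [0, 0, -4, 1], [0, 0, 0, -4]]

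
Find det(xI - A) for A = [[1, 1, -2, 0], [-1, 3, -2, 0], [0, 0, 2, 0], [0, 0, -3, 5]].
χ_A(x) = (x - 5)(x - 2)^3

xI - A = [[x - 1, -1, 2, 0], [1, x - 3, 2, 0], [0, 0, x - 2, 0], [0, 0, 3, x - 5]].

Expanding det(xI - A) along the first row:
det(xI - A) = + (x - 1)·det([[x - 3, 2, 0], [0, x - 2, 0], [0, 3, x - 5]]) - (-1)·det([[1, 2, 0], [0, x - 2, 0], [0, 3, x - 5]]) + (2)·det([[1, x - 3, 0], [0, 0, 0], [0, 0, x - 5]]) - (0)·det([[1, x - 3, 2], [0, 0, x - 2], [0, 0, 3]]).

Evaluating gives χ_A(x) = x^4 - 11x^3 + 42x^2 - 68x + 40 = (x - 5)(x - 2)^3.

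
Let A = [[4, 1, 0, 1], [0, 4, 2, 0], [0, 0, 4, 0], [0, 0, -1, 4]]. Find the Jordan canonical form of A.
The characteristic polynomial is det(xI - A) = (x - 4)^4, so the eigenvalues are 4 (algebraic multiplicity 4).

For λ = 4: rank(A - 4I) = 2, rank((A - 4I)^2) = 1, rank((A - 4I)^3) = 0. The eigenspace has dimension 4 - 2 = 2, so there are 2 Jordan blocks; the rank sequence gives block sizes [3, 1].

Assembling the blocks gives the Jordan form J above.

J = [[4, 1, 0, 0], [0, 4, 1, 0], [0, 0, 4, 0], [0, 0, 0, 4]]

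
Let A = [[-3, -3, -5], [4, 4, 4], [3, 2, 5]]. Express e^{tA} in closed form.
A has Jordan form J = [[2, 1, 0], [0, 2, 1], [0, 0, 2]] with A = PJP^{-1}, so e^{tA} = P e^{tJ} P^{-1}.

For a Jordan block J_k(λ), e^{tJ_k(λ)} = e^{λt} · (I + tN + t^2 N^2/2! + ... + t^{k-1} N^{k-1}/(k-1)!) where N is the nilpotent superdiagonal part.

Assembling the blocks and conjugating back gives the entries of e^{tA} as shown above.

e^{tA} = [[(-t^2 - 5*t + 1)*e^{2*t}, t*(-t - 6)*e^{2*t}/2, t*(-t - 5)*e^{2*t}], [4*t*e^{2*t}, (2*t + 1)*e^{2*t}, 4*t*e^{2*t}], [t*(t + 3)*e^{2*t}, t*(t + 4)*e^{2*t}/2, (t^2 + 3*t + 1)*e^{2*t}]]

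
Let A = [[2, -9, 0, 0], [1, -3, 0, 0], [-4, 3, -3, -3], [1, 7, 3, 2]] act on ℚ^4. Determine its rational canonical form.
The invariant factors of A (the non-unit diagonal entries of the Smith normal form of xI - A over ℚ[x]) are x^2 + x + 3, x^2 + x + 3, each dividing the next. The characteristic polynomial is their product, (x^2 + x + 3)^2.

The rational canonical form is the block-diagonal matrix of companion matrices C(f_i):
R = [[0, -3, 0, 0], [1, -1, 0, 0], [0, 0, 0, -3], [0, 0, 1, -1]].

Note the characteristic polynomial does not split into linear factors over ℚ, so A has no Jordan form over ℚ; the rational canonical form exists over any field.

R = [[0, -3, 0, 0], [1, -1, 0, 0], [0, 0, 0, -3], [0, 0, 1, -1]]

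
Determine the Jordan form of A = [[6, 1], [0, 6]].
J = [[6, 1], [0, 6]]

The characteristic polynomial is det(xI - A) = (x - 6)^2, so the eigenvalues are 6 (algebraic multiplicity 2).

For λ = 6: rank(A - 6I) = 1, rank((A - 6I)^2) = 0. The eigenspace has dimension 2 - 1 = 1, so there is 1 Jordan block; the rank sequence gives block sizes [2].

Assembling the blocks gives the Jordan form J above.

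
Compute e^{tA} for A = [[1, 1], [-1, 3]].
e^{tA} = [[(1 - t)*e^{2*t}, t*e^{2*t}], [-t*e^{2*t}, (t + 1)*e^{2*t}]]

A has Jordan form J = [[2, 1], [0, 2]] with A = PJP^{-1}, so e^{tA} = P e^{tJ} P^{-1}.

For a Jordan block J_k(λ), e^{tJ_k(λ)} = e^{λt} · (I + tN + t^2 N^2/2! + ... + t^{k-1} N^{k-1}/(k-1)!) where N is the nilpotent superdiagonal part.

Assembling the blocks and conjugating back gives the entries of e^{tA} as shown above.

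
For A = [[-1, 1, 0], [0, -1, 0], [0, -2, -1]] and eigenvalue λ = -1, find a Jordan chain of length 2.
v_1 = [[-1, 1, 1]]^T, v_2 = [[1, 0, -2]]^T

We seek v_1 ∈ ker((A + I)^2) \ ker(A + I), then set v_{i+1} = (A + I) v_i.

One such chain is v_1 = [[-1, 1, 1]]^T, v_2 = [[1, 0, -2]]^T. Check: (A + I) v_2 = [[0, 0, 0]]^T = 0.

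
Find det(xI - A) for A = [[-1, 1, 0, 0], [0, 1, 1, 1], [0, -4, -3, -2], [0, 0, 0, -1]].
xI - A = [[x + 1, -1, 0, 0], [0, x - 1, -1, -1], [0, 4, x + 3, 2], [0, 0, 0, x + 1]].

Expanding det(xI - A) along the first row:
det(xI - A) = + (x + 1)·det([[x - 1, -1, -1], [4, x + 3, 2], [0, 0, x + 1]]) - (-1)·det([[0, -1, -1], [0, x + 3, 2], [0, 0, x + 1]]) + (0)·det([[0, x - 1, -1], [0, 4, 2], [0, 0, x + 1]]) - (0)·det([[0, x - 1, -1], [0, 4, x + 3], [0, 0, 0]]).

Evaluating gives χ_A(x) = x^4 + 4x^3 + 6x^2 + 4x + 1 = (x + 1)^4.

χ_A(x) = (x + 1)^4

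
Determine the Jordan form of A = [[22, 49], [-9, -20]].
The characteristic polynomial is det(xI - A) = (x - 1)^2, so the eigenvalues are 1 (algebraic multiplicity 2).

For λ = 1: rank(A - I) = 1, rank((A - I)^2) = 0. The eigenspace has dimension 2 - 1 = 1, so there is 1 Jordan block; the rank sequence gives block sizes [2].

Assembling the blocks gives the Jordan form J above.

J = [[1, 1], [0, 1]]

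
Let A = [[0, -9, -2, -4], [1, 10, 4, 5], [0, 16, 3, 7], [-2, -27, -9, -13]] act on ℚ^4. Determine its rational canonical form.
The invariant factors of A (the non-unit diagonal entries of the Smith normal form of xI - A over ℚ[x]) are x(x^3 - 4x - 1), each dividing the next. The characteristic polynomial is their product, x(x^3 - 4x - 1).

The rational canonical form is the block-diagonal matrix of companion matrices C(f_i):
R = [[0, 0, 0, 0], [1, 0, 0, 1], [0, 1, 0, 4], [0, 0, 1, 0]].

Note the characteristic polynomial does not split into linear factors over ℚ, so A has no Jordan form over ℚ; the rational canonical form exists over any field.

R = [[0, 0, 0, 0], [1, 0, 0, 1], [0, 1, 0, 4], [0, 0, 1, 0]]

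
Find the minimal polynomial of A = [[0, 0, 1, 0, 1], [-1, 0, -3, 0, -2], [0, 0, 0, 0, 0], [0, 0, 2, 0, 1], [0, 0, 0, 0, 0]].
m_A(x) = x^3

The characteristic polynomial factors as x^5. The minimal polynomial is ∏(x - λ)^{k_λ} where k_λ is the size of the largest Jordan block at λ.

For λ = 0: rank(A) = 3, and the largest Jordan block has size 3 (the smallest k with rank(A^k) = rank(A^(k+1))).

So m_A(x) = x^3.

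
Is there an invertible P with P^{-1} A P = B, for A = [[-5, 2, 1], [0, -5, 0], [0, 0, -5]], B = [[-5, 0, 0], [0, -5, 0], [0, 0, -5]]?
No.

Both have characteristic polynomial (x + 5)^3, but the minimal polynomial of A is (x + 5)^2 while the minimal polynomial of B is x + 5. The minimal polynomial is a similarity invariant, so A and B are not similar.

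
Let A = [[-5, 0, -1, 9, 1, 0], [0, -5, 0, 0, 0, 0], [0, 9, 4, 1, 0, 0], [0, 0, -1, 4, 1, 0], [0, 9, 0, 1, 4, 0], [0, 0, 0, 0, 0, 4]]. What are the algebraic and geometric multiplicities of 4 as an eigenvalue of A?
algebraic multiplicity 4, geometric multiplicity 2

The characteristic polynomial is (x - 4)^4(x + 5)^2, so the factor x - 4 appears with exponent 4: the algebraic multiplicity is 4.

rank(A - 4I) = 4, so the eigenspace has dimension 6 - 4 = 2: the geometric multiplicity is 2.

Since 2 < 4, A is not diagonalizable.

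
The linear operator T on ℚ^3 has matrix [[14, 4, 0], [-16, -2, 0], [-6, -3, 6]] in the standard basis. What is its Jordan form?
J = [[6, 1, 0], [0, 6, 0], [0, 0, 6]]

The characteristic polynomial is det(xI - A) = (x - 6)^3, so the eigenvalues are 6 (algebraic multiplicity 3).

For λ = 6: rank(A - 6I) = 1, rank((A - 6I)^2) = 0. The eigenspace has dimension 3 - 1 = 2, so there are 2 Jordan blocks; the rank sequence gives block sizes [2, 1].

Assembling the blocks gives the Jordan form J above.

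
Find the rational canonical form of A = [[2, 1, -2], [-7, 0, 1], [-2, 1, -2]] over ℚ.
R = [[0, 0, -4], [1, 0, 2], [0, 1, 0]]

The invariant factors of A (the non-unit diagonal entries of the Smith normal form of xI - A over ℚ[x]) are (x + 2)(x^2 - 2x + 2), each dividing the next. The characteristic polynomial is their product, (x + 2)(x^2 - 2x + 2).

The rational canonical form is the block-diagonal matrix of companion matrices C(f_i):
R = [[0, 0, -4], [1, 0, 2], [0, 1, 0]].

Note the characteristic polynomial does not split into linear factors over ℚ, so A has no Jordan form over ℚ; the rational canonical form exists over any field.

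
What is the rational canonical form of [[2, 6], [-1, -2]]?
R = [[0, -2], [1, 0]]

The invariant factors of A (the non-unit diagonal entries of the Smith normal form of xI - A over ℚ[x]) are x^2 + 2, each dividing the next. The characteristic polynomial is their product, x^2 + 2.

The rational canonical form is the block-diagonal matrix of companion matrices C(f_i):
R = [[0, -2], [1, 0]].

Note the characteristic polynomial does not split into linear factors over ℚ, so A has no Jordan form over ℚ; the rational canonical form exists over any field.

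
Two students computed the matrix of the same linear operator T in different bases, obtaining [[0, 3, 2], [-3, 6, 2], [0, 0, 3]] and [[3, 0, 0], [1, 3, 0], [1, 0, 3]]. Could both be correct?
Yes.

Two matrices over a field are similar if and only if they have the same invariant factors.

Both A and B have characteristic polynomial (x - 3)^3 and minimal polynomial (x - 3)^2. Computing further, both have invariant factors x - 3, (x - 3)^2. Hence A and B are similar.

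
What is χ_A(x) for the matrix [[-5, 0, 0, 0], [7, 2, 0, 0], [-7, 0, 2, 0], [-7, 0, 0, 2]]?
xI - A = [[x + 5, 0, 0, 0], [-7, x - 2, 0, 0], [7, 0, x - 2, 0], [7, 0, 0, x - 2]].

Expanding det(xI - A) along the first row:
det(xI - A) = + (x + 5)·det([[x - 2, 0, 0], [0, x - 2, 0], [0, 0, x - 2]]) - (0)·det([[-7, 0, 0], [7, x - 2, 0], [7, 0, x - 2]]) + (0)·det([[-7, x - 2, 0], [7, 0, 0], [7, 0, x - 2]]) - (0)·det([[-7, x - 2, 0], [7, 0, x - 2], [7, 0, 0]]).

Evaluating gives χ_A(x) = x^4 - x^3 - 18x^2 + 52x - 40 = (x - 2)^3(x + 5).

χ_A(x) = (x - 2)^3(x + 5)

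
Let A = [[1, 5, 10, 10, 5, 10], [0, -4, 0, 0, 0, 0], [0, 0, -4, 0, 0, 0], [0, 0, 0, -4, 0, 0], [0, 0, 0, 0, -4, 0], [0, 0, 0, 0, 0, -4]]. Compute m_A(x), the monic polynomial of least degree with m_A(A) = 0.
m_A(x) = (x - 1)(x + 4)

The characteristic polynomial factors as (x - 1)(x + 4)^5. The minimal polynomial is ∏(x - λ)^{k_λ} where k_λ is the size of the largest Jordan block at λ.

For λ = -4: rank(A + 4I) = 1, and the largest Jordan block has size 1 (the smallest k with rank((A + 4I)^k) = rank((A + 4I)^(k+1))).
For λ = 1: rank(A - I) = 5, and the largest Jordan block has size 1 (the smallest k with rank((A - I)^k) = rank((A - I)^(k+1))).

So m_A(x) = (x - 1)(x + 4).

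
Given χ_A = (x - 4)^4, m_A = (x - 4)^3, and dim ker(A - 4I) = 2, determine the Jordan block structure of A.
λ = 4: algebraic multiplicity 4 (exponent in χ_A), largest block size 3 (exponent in m_A), 2 blocks (geometric multiplicity). These force block sizes [3, 1].

Jordan blocks: (4, 3), (4, 1)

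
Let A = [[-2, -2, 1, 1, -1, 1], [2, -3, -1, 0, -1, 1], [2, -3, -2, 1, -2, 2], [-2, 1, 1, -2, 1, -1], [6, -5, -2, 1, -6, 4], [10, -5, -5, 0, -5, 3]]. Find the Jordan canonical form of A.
J = [[-2, 1, 0, 0, 0, 0], [0, -2, 0, 0, 0, 0], [0, 0, -2, 1, 0, 0], [0, 0, 0, -2, 0, 0], [0, 0, 0, 0, -2, 0], [0, 0, 0, 0, 0, -2]]

The characteristic polynomial is det(xI - A) = (x + 2)^6, so the eigenvalues are -2 (algebraic multiplicity 6).

For λ = -2: rank(A + 2I) = 2, rank((A + 2I)^2) = 0. The eigenspace has dimension 6 - 2 = 4, so there are 4 Jordan blocks; the rank sequence gives block sizes [2, 2, 1, 1].

Assembling the blocks gives the Jordan form J above.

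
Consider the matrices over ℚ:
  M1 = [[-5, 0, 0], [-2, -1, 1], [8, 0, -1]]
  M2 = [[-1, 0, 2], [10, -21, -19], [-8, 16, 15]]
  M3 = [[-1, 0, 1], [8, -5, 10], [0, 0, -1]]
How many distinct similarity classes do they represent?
1 class: {M1, M2, M3}

Characteristic polynomials: χ_{M1} = (x + 1)^2(x + 5), χ_{M2} = (x + 1)^2(x + 5), χ_{M3} = (x + 1)^2(x + 5).

{M1, M2, M3}: invariant factors (x + 1)^2(x + 5).

Matrices are similar if and only if their invariant-factor lists agree; the partition into similarity classes is {M1, M2, M3}.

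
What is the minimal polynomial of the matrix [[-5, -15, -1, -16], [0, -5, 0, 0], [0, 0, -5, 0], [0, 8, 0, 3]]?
The characteristic polynomial factors as (x - 3)(x + 5)^3. The minimal polynomial is ∏(x - λ)^{k_λ} where k_λ is the size of the largest Jordan block at λ.

For λ = -5: rank(A + 5I) = 2, and the largest Jordan block has size 2 (the smallest k with rank((A + 5I)^k) = rank((A + 5I)^(k+1))).
For λ = 3: rank(A - 3I) = 3, and the largest Jordan block has size 1 (the smallest k with rank((A - 3I)^k) = rank((A - 3I)^(k+1))).

So m_A(x) = (x - 3)(x + 5)^2.

m_A(x) = (x - 3)(x + 5)^2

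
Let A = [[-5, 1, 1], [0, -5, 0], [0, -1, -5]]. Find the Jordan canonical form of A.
J = [[-5, 1, 0], [0, -5, 1], [0, 0, -5]]

The characteristic polynomial is det(xI - A) = (x + 5)^3, so the eigenvalues are -5 (algebraic multiplicity 3).

For λ = -5: rank(A + 5I) = 2, rank((A + 5I)^2) = 1, rank((A + 5I)^3) = 0. The eigenspace has dimension 3 - 2 = 1, so there is 1 Jordan block; the rank sequence gives block sizes [3].

Assembling the blocks gives the Jordan form J above.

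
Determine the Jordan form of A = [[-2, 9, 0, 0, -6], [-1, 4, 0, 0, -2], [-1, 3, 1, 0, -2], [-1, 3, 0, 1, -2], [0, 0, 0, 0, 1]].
J = [[1, 1, 0, 0, 0], [0, 1, 0, 0, 0], [0, 0, 1, 0, 0], [0, 0, 0, 1, 0], [0, 0, 0, 0, 1]]

The characteristic polynomial is det(xI - A) = (x - 1)^5, so the eigenvalues are 1 (algebraic multiplicity 5).

For λ = 1: rank(A - I) = 1, rank((A - I)^2) = 0. The eigenspace has dimension 5 - 1 = 4, so there are 4 Jordan blocks; the rank sequence gives block sizes [2, 1, 1, 1].

Assembling the blocks gives the Jordan form J above.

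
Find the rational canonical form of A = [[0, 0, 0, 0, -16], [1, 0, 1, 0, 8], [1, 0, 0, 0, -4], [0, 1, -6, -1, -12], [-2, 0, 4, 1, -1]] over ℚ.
The invariant factors of A (the non-unit diagonal entries of the Smith normal form of xI - A over ℚ[x]) are (x + 4)(x^2 - x + 2)^2, each dividing the next. The characteristic polynomial is their product, (x + 4)(x^2 - x + 2)^2.

The rational canonical form is the block-diagonal matrix of companion matrices C(f_i):
R = [[0, 0, 0, 0, -16], [1, 0, 0, 0, 12], [0, 1, 0, 0, -16], [0, 0, 1, 0, 3], [0, 0, 0, 1, -2]].

Note the characteristic polynomial does not split into linear factors over ℚ, so A has no Jordan form over ℚ; the rational canonical form exists over any field.

R = [[0, 0, 0, 0, -16], [1, 0, 0, 0, 12], [0, 1, 0, 0, -16], [0, 0, 1, 0, 3], [0, 0, 0, 1, -2]]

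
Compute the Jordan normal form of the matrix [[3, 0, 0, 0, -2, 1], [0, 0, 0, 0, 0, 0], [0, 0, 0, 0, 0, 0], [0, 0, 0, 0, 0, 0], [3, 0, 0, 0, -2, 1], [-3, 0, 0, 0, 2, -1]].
The characteristic polynomial is det(xI - A) = x^6, so the eigenvalues are 0 (algebraic multiplicity 6).

For λ = 0: rank(A) = 1, rank(A^2) = 0. The eigenspace has dimension 6 - 1 = 5, so there are 5 Jordan blocks; the rank sequence gives block sizes [2, 1, 1, 1, 1].

Assembling the blocks gives the Jordan form J above.

J = [[0, 1, 0, 0, 0, 0], [0, 0, 0, 0, 0, 0], [0, 0, 0, 0, 0, 0], [0, 0, 0, 0, 0, 0], [0, 0, 0, 0, 0, 0], [0, 0, 0, 0, 0, 0]]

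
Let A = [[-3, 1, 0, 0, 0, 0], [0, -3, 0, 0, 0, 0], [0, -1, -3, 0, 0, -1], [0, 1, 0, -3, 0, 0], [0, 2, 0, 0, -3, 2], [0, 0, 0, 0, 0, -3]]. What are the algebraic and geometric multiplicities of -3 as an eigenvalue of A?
The characteristic polynomial is (x + 3)^6, so the factor x + 3 appears with exponent 6: the algebraic multiplicity is 6.

rank(A + 3I) = 2, so the eigenspace has dimension 6 - 2 = 4: the geometric multiplicity is 4.

Since 4 < 6, A is not diagonalizable.

algebraic multiplicity 6, geometric multiplicity 4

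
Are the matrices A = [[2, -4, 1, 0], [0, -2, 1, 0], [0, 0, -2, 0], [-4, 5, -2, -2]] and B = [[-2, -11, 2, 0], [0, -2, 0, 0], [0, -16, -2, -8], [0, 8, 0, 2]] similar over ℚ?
Both have characteristic polynomial (x - 2)(x + 2)^3, but the minimal polynomial of A is (x - 2)(x + 2)^3 while the minimal polynomial of B is (x - 2)(x + 2)^2. The minimal polynomial is a similarity invariant, so A and B are not similar.

No.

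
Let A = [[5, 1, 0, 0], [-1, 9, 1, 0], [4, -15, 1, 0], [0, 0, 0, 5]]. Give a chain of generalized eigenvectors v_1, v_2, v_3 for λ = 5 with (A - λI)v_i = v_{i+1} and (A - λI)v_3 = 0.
v_1 = [[0, 0, 1, 0]]^T, v_2 = [[0, 1, -4, 0]]^T, v_3 = [[1, 0, 1, 0]]^T

We seek v_1 ∈ ker((A - 5I)^3) \ ker((A - 5I)^2), then set v_{i+1} = (A - 5I) v_i.

One such chain is v_1 = [[0, 0, 1, 0]]^T, v_2 = [[0, 1, -4, 0]]^T, v_3 = [[1, 0, 1, 0]]^T. Check: (A - 5I) v_3 = [[0, 0, 0, 0]]^T = 0.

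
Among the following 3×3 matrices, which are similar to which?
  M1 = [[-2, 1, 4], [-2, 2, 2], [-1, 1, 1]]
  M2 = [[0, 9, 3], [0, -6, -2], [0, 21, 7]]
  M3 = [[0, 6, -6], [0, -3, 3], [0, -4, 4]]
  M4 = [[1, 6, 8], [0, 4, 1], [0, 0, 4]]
Characteristic polynomials: χ_{M1} = x^2(x - 1), χ_{M2} = x^2(x - 1), χ_{M3} = x^2(x - 1), χ_{M4} = (x - 4)^2(x - 1).

{M1}: invariant factors x^2(x - 1).

{M2, M3}: invariant factors x, x(x - 1).

{M4}: invariant factors (x - 4)^2(x - 1).

Matrices are similar if and only if their invariant-factor lists agree; the partition into similarity classes is {M1}, {M2, M3}, {M4}.

3 classes: {M1}, {M2, M3}, {M4}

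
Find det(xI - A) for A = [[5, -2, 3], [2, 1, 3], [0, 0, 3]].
xI - A = [[x - 5, 2, -3], [-2, x - 1, -3], [0, 0, x - 3]].

Expanding det(xI - A) along the first row:
det(xI - A) = + (x - 5)·det([[x - 1, -3], [0, x - 3]]) - (2)·det([[-2, -3], [0, x - 3]]) + (-3)·det([[-2, x - 1], [0, 0]]).

Evaluating gives χ_A(x) = x^3 - 9x^2 + 27x - 27 = (x - 3)^3.

χ_A(x) = (x - 3)^3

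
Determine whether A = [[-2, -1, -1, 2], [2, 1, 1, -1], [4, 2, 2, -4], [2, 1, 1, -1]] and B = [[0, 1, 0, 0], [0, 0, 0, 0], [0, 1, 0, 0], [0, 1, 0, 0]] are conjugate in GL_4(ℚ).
No.

Both have characteristic polynomial x^4, but the minimal polynomial of A is x^3 while the minimal polynomial of B is x^2. The minimal polynomial is a similarity invariant, so A and B are not similar.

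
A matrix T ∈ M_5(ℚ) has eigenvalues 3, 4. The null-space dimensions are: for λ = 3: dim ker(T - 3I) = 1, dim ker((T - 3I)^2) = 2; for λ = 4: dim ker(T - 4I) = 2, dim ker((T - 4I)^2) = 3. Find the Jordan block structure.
Jordan blocks: (3, 2), (4, 2), (4, 1)

λ = 3: successive nullity increments [1, 1] count blocks of size ≥ k; block sizes are [2].
λ = 4: successive nullity increments [2, 1] count blocks of size ≥ k; block sizes are [2, 1].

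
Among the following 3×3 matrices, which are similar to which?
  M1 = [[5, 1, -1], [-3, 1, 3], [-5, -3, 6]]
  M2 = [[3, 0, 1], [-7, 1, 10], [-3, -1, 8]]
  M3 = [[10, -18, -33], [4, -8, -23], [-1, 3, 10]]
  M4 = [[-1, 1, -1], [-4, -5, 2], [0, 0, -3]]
Characteristic polynomials: χ_{M1} = (x - 4)^3, χ_{M2} = (x - 4)^3, χ_{M3} = (x - 4)^3, χ_{M4} = (x + 3)^3.

{M1, M2, M3}: invariant factors (x - 4)^3.

{M4}: invariant factors x + 3, (x + 3)^2.

Matrices are similar if and only if their invariant-factor lists agree; the partition into similarity classes is {M1, M2, M3}, {M4}.

2 classes: {M1, M2, M3}, {M4}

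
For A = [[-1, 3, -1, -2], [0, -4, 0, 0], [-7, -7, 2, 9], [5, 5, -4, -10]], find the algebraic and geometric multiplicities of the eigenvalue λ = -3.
algebraic multiplicity 3, geometric multiplicity 1

The characteristic polynomial is (x + 3)^3(x + 4), so the factor x + 3 appears with exponent 3: the algebraic multiplicity is 3.

rank(A + 3I) = 3, so the eigenspace has dimension 4 - 3 = 1: the geometric multiplicity is 1.

Since 1 < 3, A is not diagonalizable.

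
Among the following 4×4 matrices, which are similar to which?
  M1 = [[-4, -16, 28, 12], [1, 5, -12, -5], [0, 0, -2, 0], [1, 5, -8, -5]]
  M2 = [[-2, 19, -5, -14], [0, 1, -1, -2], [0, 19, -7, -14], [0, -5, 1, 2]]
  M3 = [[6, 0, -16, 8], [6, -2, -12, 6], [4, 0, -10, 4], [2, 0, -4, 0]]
Characteristic polynomials: χ_{M1} = x(x + 2)^3, χ_{M2} = x(x + 2)^3, χ_{M3} = x(x + 2)^3.

{M1, M2}: invariant factors x + 2, x(x + 2)^2.

{M3}: invariant factors x + 2, x + 2, x(x + 2).

Matrices are similar if and only if their invariant-factor lists agree; the partition into similarity classes is {M1, M2}, {M3}.

2 classes: {M1, M2}, {M3}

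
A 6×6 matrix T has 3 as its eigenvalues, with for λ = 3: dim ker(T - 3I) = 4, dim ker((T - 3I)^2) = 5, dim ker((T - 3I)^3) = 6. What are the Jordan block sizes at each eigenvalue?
Jordan blocks: (3, 3), (3, 1), (3, 1), (3, 1)

λ = 3: successive nullity increments [4, 1, 1] count blocks of size ≥ k; block sizes are [3, 1, 1, 1].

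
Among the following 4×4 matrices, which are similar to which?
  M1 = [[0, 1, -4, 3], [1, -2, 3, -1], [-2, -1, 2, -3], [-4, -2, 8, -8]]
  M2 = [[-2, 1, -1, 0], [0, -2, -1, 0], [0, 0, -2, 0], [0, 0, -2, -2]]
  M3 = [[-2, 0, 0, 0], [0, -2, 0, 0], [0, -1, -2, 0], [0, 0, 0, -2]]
2 classes: {M1, M2}, {M3}

Characteristic polynomials: χ_{M1} = (x + 2)^4, χ_{M2} = (x + 2)^4, χ_{M3} = (x + 2)^4.

{M1, M2}: invariant factors x + 2, (x + 2)^3.

{M3}: invariant factors x + 2, x + 2, (x + 2)^2.

Matrices are similar if and only if their invariant-factor lists agree; the partition into similarity classes is {M1, M2}, {M3}.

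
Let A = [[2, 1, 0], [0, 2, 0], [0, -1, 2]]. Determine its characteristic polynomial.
χ_A(x) = (x - 2)^3

xI - A = [[x - 2, -1, 0], [0, x - 2, 0], [0, 1, x - 2]].

Expanding det(xI - A) along the first row:
det(xI - A) = + (x - 2)·det([[x - 2, 0], [1, x - 2]]) - (-1)·det([[0, 0], [0, x - 2]]) + (0)·det([[0, x - 2], [0, 1]]).

Evaluating gives χ_A(x) = x^3 - 6x^2 + 12x - 8 = (x - 2)^3.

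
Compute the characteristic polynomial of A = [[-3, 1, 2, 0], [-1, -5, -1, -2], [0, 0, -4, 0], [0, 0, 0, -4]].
χ_A(x) = (x + 4)^4

xI - A = [[x + 3, -1, -2, 0], [1, x + 5, 1, 2], [0, 0, x + 4, 0], [0, 0, 0, x + 4]].

Expanding det(xI - A) along the first row:
det(xI - A) = + (x + 3)·det([[x + 5, 1, 2], [0, x + 4, 0], [0, 0, x + 4]]) - (-1)·det([[1, 1, 2], [0, x + 4, 0], [0, 0, x + 4]]) + (-2)·det([[1, x + 5, 2], [0, 0, 0], [0, 0, x + 4]]) - (0)·det([[1, x + 5, 1], [0, 0, x + 4], [0, 0, 0]]).

Evaluating gives χ_A(x) = x^4 + 16x^3 + 96x^2 + 256x + 256 = (x + 4)^4.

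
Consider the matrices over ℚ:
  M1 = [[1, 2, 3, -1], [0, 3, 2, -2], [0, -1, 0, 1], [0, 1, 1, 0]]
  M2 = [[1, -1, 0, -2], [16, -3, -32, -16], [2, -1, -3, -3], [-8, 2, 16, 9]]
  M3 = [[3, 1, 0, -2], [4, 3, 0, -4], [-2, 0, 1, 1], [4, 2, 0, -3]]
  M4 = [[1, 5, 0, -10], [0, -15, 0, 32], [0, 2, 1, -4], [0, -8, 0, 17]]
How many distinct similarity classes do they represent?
2 classes: {M1, M2, M3}, {M4}

Characteristic polynomials: χ_{M1} = (x - 1)^4, χ_{M2} = (x - 1)^4, χ_{M3} = (x - 1)^4, χ_{M4} = (x - 1)^4.

{M1, M2, M3}: invariant factors (x - 1)^2, (x - 1)^2.

{M4}: invariant factors x - 1, x - 1, (x - 1)^2.

Matrices are similar if and only if their invariant-factor lists agree; the partition into similarity classes is {M1, M2, M3}, {M4}.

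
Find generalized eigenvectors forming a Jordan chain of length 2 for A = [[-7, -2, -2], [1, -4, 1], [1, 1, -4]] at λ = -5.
v_1 = [[2, -1, -2]]^T, v_2 = [[2, -1, -1]]^T

We seek v_1 ∈ ker((A + 5I)^2) \ ker(A + 5I), then set v_{i+1} = (A + 5I) v_i.

One such chain is v_1 = [[2, -1, -2]]^T, v_2 = [[2, -1, -1]]^T. Check: (A + 5I) v_2 = [[0, 0, 0]]^T = 0.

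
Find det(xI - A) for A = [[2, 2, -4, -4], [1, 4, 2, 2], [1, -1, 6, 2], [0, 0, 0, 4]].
χ_A(x) = (x - 4)^4

xI - A = [[x - 2, -2, 4, 4], [-1, x - 4, -2, -2], [-1, 1, x - 6, -2], [0, 0, 0, x - 4]].

Expanding det(xI - A) along the first row:
det(xI - A) = + (x - 2)·det([[x - 4, -2, -2], [1, x - 6, -2], [0, 0, x - 4]]) - (-2)·det([[-1, -2, -2], [-1, x - 6, -2], [0, 0, x - 4]]) + (4)·det([[-1, x - 4, -2], [-1, 1, -2], [0, 0, x - 4]]) - (4)·det([[-1, x - 4, -2], [-1, 1, x - 6], [0, 0, 0]]).

Evaluating gives χ_A(x) = x^4 - 16x^3 + 96x^2 - 256x + 256 = (x - 4)^4.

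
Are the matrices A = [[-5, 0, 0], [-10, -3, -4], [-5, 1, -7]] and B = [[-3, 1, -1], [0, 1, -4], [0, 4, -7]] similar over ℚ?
trace(A) = -15 but trace(B) = -9. The trace is a similarity invariant, so A and B are not similar.

No.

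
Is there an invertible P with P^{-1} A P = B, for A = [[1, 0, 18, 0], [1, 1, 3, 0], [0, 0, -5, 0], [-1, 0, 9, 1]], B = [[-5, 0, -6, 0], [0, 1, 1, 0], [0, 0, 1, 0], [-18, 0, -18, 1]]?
Two matrices over a field are similar if and only if they have the same invariant factors.

Both A and B have characteristic polynomial (x - 1)^3(x + 5) and minimal polynomial (x - 1)^2(x + 5). Computing further, both have invariant factors x - 1, (x - 1)^2(x + 5). Hence A and B are similar.

Yes.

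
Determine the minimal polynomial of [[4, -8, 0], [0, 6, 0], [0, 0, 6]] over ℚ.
m_A(x) = (x - 6)(x - 4)

The characteristic polynomial factors as (x - 6)^2(x - 4). The minimal polynomial is ∏(x - λ)^{k_λ} where k_λ is the size of the largest Jordan block at λ.

For λ = 4: rank(A - 4I) = 2, and the largest Jordan block has size 1 (the smallest k with rank((A - 4I)^k) = rank((A - 4I)^(k+1))).
For λ = 6: rank(A - 6I) = 1, and the largest Jordan block has size 1 (the smallest k with rank((A - 6I)^k) = rank((A - 6I)^(k+1))).

So m_A(x) = (x - 6)(x - 4).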